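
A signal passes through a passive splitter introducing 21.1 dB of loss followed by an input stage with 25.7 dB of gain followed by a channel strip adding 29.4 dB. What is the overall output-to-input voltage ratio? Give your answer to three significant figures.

Net gain = (−21.1) + 25.7 + 29.4 = 34.0 dB.
Voltage ratio = 10^(34.0/20) = 50.1.

50.1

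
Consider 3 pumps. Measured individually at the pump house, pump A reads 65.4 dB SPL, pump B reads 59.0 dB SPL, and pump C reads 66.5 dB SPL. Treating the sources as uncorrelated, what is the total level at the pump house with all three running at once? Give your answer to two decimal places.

69.41 dB SPL

Incoherent sources sum as intensities:
L_total = 10·log₁₀(10^(65.4/10) + 10^(59.0/10) + 10^(66.5/10)) = 10·log₁₀(8729000) = 69.41 dB SPL.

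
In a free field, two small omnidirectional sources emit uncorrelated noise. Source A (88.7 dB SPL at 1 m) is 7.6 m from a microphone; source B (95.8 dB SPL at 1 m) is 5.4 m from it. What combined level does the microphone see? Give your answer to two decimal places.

81.56 dB SPL

At the listener: L_A = 88.7 − 20·log₁₀(7.6) = 71.084 dB; L_B = 95.8 − 20·log₁₀(5.4) = 81.152 dB.
Combined: 10·log₁₀(10^(71.084/10)+10^(81.152/10)) = 81.56 dB SPL.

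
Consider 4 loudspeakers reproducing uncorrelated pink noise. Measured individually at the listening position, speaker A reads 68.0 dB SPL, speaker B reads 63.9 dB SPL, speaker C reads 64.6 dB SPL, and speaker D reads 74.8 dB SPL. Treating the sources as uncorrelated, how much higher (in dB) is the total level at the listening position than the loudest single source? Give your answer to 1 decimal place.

Uncorrelated sources add in intensity (power), not in dB.
L_total = 10·log₁₀(10^(68.0/10) + 10^(63.9/10) + 10^(64.6/10) + 10^(74.8/10)) = 76.22 dB SPL.
Excess over the loudest (74.8 dB): 76.22 − 74.8 = 1.4 dB.

1.4 dB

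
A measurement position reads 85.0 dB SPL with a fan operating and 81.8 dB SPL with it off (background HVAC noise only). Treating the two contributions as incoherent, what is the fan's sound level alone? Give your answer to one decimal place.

82.2 dB SPL

Background correction is a power subtraction:
L_src = 10·log₁₀(10^(85.0/10) − 10^(81.8/10)) = 10·log₁₀(164900000) = 82.2 dB SPL.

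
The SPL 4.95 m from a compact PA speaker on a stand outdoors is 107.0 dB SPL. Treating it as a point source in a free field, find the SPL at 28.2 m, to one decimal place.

91.9 dB SPL

Free-field point source: level drops by 20·log₁₀ of the distance ratio.
ΔL = −20·log₁₀(28.2/4.95) = -15.11 dB, so L₂ = 107.0 + (-15.11) = 91.9 dB SPL.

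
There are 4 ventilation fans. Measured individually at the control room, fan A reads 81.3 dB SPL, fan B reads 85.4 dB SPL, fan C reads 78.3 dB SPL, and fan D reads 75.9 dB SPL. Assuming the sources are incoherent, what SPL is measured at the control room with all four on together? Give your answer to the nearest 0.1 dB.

Incoherent sources sum as intensities:
L_total = 10·log₁₀(10^(81.3/10) + 10^(85.4/10) + 10^(78.3/10) + 10^(75.9/10)) = 10·log₁₀(588100000) = 87.7 dB SPL.

87.7 dB SPL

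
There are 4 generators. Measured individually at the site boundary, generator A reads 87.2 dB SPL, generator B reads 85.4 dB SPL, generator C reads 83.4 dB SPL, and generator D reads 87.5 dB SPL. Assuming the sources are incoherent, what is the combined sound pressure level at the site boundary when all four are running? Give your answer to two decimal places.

92.18 dB SPL

Incoherent sources sum as intensities:
L_total = 10·log₁₀(10^(87.2/10) + 10^(85.4/10) + 10^(83.4/10) + 10^(87.5/10)) = 10·log₁₀(1653000000) = 92.18 dB SPL.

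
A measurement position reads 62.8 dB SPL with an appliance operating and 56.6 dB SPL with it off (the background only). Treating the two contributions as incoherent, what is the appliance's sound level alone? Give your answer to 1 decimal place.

61.6 dB SPL

Remove the background by subtracting linear intensities:
L_src = 10·log₁₀(10^(62.8/10) − 10^(56.6/10)) = 10·log₁₀(1448000) = 61.6 dB SPL.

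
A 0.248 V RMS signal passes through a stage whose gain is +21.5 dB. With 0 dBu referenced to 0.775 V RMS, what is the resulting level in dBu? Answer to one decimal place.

Input level: 20·log₁₀(0.248/0.775) = -9.90 dBu.
Output: -9.90 + 21.5 = +11.6 dBu.

+11.6 dBu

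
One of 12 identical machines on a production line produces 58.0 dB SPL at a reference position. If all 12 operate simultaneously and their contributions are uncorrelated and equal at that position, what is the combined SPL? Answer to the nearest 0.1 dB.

68.8 dB SPL

12 equal incoherent sources raise the level by 10·log₁₀(12) = 10.79 dB.
L_total = 58.0 + 10.79 = 68.8 dB SPL.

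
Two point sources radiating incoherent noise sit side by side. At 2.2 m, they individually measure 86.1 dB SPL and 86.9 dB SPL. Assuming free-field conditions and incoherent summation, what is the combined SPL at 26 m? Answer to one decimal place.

68.1 dB SPL

Combined at 2.2 m: 10·log₁₀(10^(86.1/10)+10^(86.9/10)) = 89.53 dB SPL.
Then apply −20·log₁₀(26/2.2) = -21.45 dB → 68.1 dB SPL.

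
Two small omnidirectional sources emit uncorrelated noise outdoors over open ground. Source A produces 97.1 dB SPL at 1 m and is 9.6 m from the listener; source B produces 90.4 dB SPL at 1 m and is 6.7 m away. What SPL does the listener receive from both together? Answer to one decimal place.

At the listener: L_A = 97.1 − 20·log₁₀(9.6) = 77.45 dB; L_B = 90.4 − 20·log₁₀(6.7) = 73.88 dB.
Combined: 10·log₁₀(10^(77.45/10)+10^(73.88/10)) = 79.0 dB SPL.

79.0 dB SPL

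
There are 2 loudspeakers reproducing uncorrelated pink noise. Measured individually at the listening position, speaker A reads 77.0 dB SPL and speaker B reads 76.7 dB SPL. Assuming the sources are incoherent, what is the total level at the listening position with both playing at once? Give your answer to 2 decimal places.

Uncorrelated sources add in intensity (power), not in dB.
L_total = 10·log₁₀(10^(77.0/10) + 10^(76.7/10)) = 10·log₁₀(96890000) = 79.86 dB SPL.

79.86 dB SPL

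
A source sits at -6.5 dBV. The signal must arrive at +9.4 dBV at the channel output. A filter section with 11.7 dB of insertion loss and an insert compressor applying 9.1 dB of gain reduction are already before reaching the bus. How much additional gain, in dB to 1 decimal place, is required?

36.7 dB

The required make-up gain is the shortfall in the dB sum.
G = +9.4 − (-6.5) + 11.7 + 9.1 = 36.7 dB.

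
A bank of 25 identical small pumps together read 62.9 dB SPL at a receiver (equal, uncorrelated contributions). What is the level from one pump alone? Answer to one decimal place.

25 equal incoherent sources add 10·log₁₀(25) = 13.98 dB over one source.
L_one = 62.9 − 13.98 = 48.9 dB SPL.

48.9 dB SPL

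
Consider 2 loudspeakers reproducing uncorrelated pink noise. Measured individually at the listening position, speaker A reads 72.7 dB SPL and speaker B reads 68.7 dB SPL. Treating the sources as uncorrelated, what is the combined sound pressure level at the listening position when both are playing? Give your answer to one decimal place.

Uncorrelated sources add in intensity (power), not in dB.
L_total = 10·log₁₀(10^(72.7/10) + 10^(68.7/10)) = 10·log₁₀(26030000) = 74.2 dB SPL.

74.2 dB SPL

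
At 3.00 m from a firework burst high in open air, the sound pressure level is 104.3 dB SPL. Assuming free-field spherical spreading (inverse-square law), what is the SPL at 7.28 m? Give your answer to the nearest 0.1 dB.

96.6 dB SPL

Inverse-square spreading gives ΔL = −20·log₁₀(d₂/d₁).
ΔL = −20·log₁₀(7.28/3.00) = -7.70 dB, so L₂ = 104.3 + (-7.70) = 96.6 dB SPL.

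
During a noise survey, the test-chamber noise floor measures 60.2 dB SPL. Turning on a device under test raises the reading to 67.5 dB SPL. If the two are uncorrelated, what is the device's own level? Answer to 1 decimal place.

66.6 dB SPL

Subtract intensities: L_src = 10·log₁₀(10^(L_total/10) − 10^(L_bg/10)).
L_src = 10·log₁₀(10^(67.5/10) − 10^(60.2/10)) = 10·log₁₀(4576000) = 66.6 dB SPL.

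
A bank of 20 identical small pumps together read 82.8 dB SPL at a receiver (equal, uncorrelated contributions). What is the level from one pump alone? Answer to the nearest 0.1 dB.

69.8 dB SPL

20 equal incoherent sources add 10·log₁₀(20) = 13.01 dB over one source.
L_one = 82.8 − 13.01 = 69.8 dB SPL.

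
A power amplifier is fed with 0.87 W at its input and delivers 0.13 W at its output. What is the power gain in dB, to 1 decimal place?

Power ratio → dB uses the 10·log₁₀ form:
10·log₁₀(0.13/0.87) = 10·log₁₀(0.1494) = -8.3 dB.

-8.3 dB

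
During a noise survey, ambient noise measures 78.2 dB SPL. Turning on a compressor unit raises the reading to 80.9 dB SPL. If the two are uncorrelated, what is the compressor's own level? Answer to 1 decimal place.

Subtract intensities: L_src = 10·log₁₀(10^(L_total/10) − 10^(L_bg/10)).
L_src = 10·log₁₀(10^(80.9/10) − 10^(78.2/10)) = 10·log₁₀(56960000) = 77.6 dB SPL.

77.6 dB SPL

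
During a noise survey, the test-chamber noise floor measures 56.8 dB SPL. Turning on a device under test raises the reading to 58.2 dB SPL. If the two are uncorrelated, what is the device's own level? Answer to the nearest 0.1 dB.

Subtract intensities: L_src = 10·log₁₀(10^(L_total/10) − 10^(L_bg/10)).
L_src = 10·log₁₀(10^(58.2/10) − 10^(56.8/10)) = 10·log₁₀(182100) = 52.6 dB SPL.

52.6 dB SPL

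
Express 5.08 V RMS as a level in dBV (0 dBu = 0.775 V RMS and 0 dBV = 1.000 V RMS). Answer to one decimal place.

dBV = 20·log₁₀(V / 1.000 V).
20·log₁₀(5.08/1.000) = +14.1 dBV.

+14.1 dBV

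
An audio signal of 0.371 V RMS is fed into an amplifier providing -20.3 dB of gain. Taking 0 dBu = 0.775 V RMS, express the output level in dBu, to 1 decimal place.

-26.7 dBu

Input level: 20·log₁₀(0.371/0.775) = -6.40 dBu.
Output: -6.40 − 20.3 = -26.7 dBu.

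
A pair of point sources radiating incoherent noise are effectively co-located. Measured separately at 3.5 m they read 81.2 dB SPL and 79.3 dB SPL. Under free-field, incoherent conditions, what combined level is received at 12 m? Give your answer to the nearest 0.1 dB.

Combined at 3.5 m: 10·log₁₀(10^(81.2/10)+10^(79.3/10)) = 83.36 dB SPL.
Then apply −20·log₁₀(12/3.5) = -10.70 dB → 72.7 dB SPL.

72.7 dB SPL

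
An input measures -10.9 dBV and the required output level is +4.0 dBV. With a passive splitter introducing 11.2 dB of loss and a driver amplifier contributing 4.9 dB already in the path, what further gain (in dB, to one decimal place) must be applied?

21.2 dB

The required make-up gain is the shortfall in the dB sum.
G = +4.0 − (-10.9) + 11.2 − 4.9 = 21.2 dB.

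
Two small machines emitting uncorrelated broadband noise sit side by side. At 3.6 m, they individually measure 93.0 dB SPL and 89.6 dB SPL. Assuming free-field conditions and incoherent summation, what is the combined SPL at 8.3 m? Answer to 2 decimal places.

87.38 dB SPL

Combined at 3.6 m: 10·log₁₀(10^(93.0/10)+10^(89.6/10)) = 94.635 dB SPL.
Then apply −20·log₁₀(8.3/3.6) = -7.256 dB → 87.38 dB SPL.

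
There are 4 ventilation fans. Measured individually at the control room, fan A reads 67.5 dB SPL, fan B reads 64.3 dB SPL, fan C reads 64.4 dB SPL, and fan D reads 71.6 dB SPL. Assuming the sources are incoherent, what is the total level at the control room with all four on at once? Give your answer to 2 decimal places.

74.07 dB SPL

Add the sources as powers (linear), then convert back to dB:
L_total = 10·log₁₀(10^(67.5/10) + 10^(64.3/10) + 10^(64.4/10) + 10^(71.6/10)) = 10·log₁₀(25520000) = 74.07 dB SPL.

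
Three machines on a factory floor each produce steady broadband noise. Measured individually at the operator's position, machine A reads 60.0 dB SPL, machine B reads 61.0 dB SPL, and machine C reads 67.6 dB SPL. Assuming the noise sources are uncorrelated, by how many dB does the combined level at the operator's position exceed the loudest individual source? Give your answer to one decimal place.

Uncorrelated sources add in intensity (power), not in dB.
L_total = 10·log₁₀(10^(60.0/10) + 10^(61.0/10) + 10^(67.6/10)) = 69.04 dB SPL.
Excess over the loudest (67.6 dB): 69.04 − 67.6 = 1.4 dB.

1.4 dB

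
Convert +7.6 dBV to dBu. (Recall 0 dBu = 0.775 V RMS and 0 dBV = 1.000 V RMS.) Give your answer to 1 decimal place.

The offset between the scales is 20·log₁₀(0.775/1.000) = −2.214 dB.
So dBu = +7.6 + 2.214 = +9.8 dBu.

+9.8 dBu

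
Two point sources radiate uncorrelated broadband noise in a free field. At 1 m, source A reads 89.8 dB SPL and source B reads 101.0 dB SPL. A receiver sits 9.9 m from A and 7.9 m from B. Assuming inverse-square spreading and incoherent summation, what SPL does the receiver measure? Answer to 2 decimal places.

At the listener: L_A = 89.8 − 20·log₁₀(9.9) = 69.887 dB; L_B = 101.0 − 20·log₁₀(7.9) = 83.047 dB.
Combined: 10·log₁₀(10^(69.887/10)+10^(83.047/10)) = 83.25 dB SPL.

83.25 dB SPL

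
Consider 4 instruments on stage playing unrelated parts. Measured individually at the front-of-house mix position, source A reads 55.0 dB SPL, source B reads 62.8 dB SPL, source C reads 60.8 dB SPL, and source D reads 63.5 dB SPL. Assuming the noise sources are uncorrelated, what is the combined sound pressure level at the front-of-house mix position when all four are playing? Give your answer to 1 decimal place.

Incoherent sources sum as intensities:
L_total = 10·log₁₀(10^(55.0/10) + 10^(62.8/10) + 10^(60.8/10) + 10^(63.5/10)) = 10·log₁₀(5663000) = 67.5 dB SPL.

67.5 dB SPL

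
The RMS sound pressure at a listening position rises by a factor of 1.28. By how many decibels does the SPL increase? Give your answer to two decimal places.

SPL change from a pressure ratio uses the 20·log₁₀ form:
20·log₁₀(1.28) = 2.14 dB.

2.14 dB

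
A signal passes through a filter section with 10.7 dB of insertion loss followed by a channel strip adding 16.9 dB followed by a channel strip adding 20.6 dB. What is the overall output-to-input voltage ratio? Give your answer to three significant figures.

21.9

Net gain = (−10.7) + 16.9 + 20.6 = 26.8 dB.
Voltage ratio = 10^(26.8/20) = 21.9.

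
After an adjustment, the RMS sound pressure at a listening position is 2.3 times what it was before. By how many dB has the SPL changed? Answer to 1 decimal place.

7.2 dB

SPL change from a pressure ratio uses the 20·log₁₀ form:
20·log₁₀(2.3) = 7.2 dB.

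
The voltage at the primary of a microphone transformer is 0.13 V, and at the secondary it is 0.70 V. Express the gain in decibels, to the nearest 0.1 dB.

For a voltage ratio, dB = 20·log₁₀(V₂/V₁).
20·log₁₀(0.70/0.13) = 20·log₁₀(5.385) = 14.6 dB.

14.6 dB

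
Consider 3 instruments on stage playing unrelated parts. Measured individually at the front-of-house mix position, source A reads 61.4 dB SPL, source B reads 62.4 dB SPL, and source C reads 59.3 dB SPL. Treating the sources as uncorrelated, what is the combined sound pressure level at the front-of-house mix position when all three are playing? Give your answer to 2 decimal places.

65.99 dB SPL

Uncorrelated sources add in intensity (power), not in dB.
L_total = 10·log₁₀(10^(61.4/10) + 10^(62.4/10) + 10^(59.3/10)) = 10·log₁₀(3969000) = 65.99 dB SPL.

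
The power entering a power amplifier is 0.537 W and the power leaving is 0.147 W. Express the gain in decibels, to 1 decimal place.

-5.6 dB

Power ratio → dB uses the 10·log₁₀ form:
10·log₁₀(0.147/0.537) = 10·log₁₀(0.2737) = -5.6 dB.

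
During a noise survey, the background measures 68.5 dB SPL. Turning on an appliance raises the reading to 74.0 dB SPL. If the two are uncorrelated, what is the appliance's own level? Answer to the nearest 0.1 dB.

72.6 dB SPL

Background correction is a power subtraction:
L_src = 10·log₁₀(10^(74.0/10) − 10^(68.5/10)) = 10·log₁₀(18040000) = 72.6 dB SPL.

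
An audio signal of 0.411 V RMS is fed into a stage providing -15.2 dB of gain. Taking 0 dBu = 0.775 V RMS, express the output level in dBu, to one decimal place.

Input level: 20·log₁₀(0.411/0.775) = -5.51 dBu.
Output: -5.51 − 15.2 = -20.7 dBu.

-20.7 dBu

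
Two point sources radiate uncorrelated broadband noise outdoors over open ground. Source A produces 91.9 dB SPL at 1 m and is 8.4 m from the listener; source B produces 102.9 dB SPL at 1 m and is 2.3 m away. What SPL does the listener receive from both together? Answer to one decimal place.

95.7 dB SPL

At the listener: L_A = 91.9 − 20·log₁₀(8.4) = 73.41 dB; L_B = 102.9 − 20·log₁₀(2.3) = 95.67 dB.
Combined: 10·log₁₀(10^(73.41/10)+10^(95.67/10)) = 95.7 dB SPL.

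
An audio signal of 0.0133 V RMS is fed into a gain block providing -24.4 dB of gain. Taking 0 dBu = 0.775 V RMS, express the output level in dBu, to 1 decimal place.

-59.7 dBu

Input level: 20·log₁₀(0.0133/0.775) = -35.31 dBu.
Output: -35.31 − 24.4 = -59.7 dBu.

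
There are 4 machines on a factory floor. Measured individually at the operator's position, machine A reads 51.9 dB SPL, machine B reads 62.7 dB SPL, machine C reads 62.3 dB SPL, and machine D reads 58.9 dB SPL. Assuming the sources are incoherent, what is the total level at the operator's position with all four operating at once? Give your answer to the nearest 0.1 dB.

Add the sources as powers (linear), then convert back to dB:
L_total = 10·log₁₀(10^(51.9/10) + 10^(62.7/10) + 10^(62.3/10) + 10^(58.9/10)) = 10·log₁₀(4491000) = 66.5 dB SPL.

66.5 dB SPL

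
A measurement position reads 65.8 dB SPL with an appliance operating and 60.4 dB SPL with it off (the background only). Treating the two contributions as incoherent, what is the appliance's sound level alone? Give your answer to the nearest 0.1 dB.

Remove the background by subtracting linear intensities:
L_src = 10·log₁₀(10^(65.8/10) − 10^(60.4/10)) = 10·log₁₀(2705000) = 64.3 dB SPL.

64.3 dB SPL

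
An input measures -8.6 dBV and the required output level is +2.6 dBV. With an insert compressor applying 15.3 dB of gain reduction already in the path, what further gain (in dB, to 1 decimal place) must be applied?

26.5 dB

The required make-up gain is the shortfall in the dB sum.
G = +2.6 − (-8.6) + 15.3 = 26.5 dB.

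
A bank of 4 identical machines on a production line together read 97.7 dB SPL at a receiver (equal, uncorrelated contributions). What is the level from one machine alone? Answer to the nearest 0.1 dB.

4 equal incoherent sources add 10·log₁₀(4) = 6.02 dB over one source.
L_one = 97.7 − 6.02 = 91.7 dB SPL.

91.7 dB SPL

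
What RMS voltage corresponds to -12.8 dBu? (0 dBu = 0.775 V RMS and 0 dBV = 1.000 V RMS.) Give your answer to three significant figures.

V = 0.775 V × 10^(-12.8/20).
= 0.775 × 0.2291 = 0.178 V.

0.178 V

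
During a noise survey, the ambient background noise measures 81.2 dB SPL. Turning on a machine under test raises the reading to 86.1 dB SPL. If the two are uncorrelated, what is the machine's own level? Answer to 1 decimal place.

Background correction is a power subtraction:
L_src = 10·log₁₀(10^(86.1/10) − 10^(81.2/10)) = 10·log₁₀(275600000) = 84.4 dB SPL.

84.4 dB SPL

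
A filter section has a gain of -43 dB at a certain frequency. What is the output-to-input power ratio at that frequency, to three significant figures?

Power ratio = 10^(dB/10).
10^(-43/10) = 10^(-4.300) = 0.0000501.

0.0000501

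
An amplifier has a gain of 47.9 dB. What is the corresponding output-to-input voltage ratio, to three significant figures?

Voltage ratio = 10^(dB/20).
10^(47.9/20) = 10^(2.395) = 248.

248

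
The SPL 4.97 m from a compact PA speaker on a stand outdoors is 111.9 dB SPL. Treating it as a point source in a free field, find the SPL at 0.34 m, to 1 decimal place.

Free-field point source: level drops by 20·log₁₀ of the distance ratio.
ΔL = −20·log₁₀(0.34/4.97) = 23.30 dB, so L₂ = 111.9 + (23.30) = 135.2 dB SPL.

135.2 dB SPL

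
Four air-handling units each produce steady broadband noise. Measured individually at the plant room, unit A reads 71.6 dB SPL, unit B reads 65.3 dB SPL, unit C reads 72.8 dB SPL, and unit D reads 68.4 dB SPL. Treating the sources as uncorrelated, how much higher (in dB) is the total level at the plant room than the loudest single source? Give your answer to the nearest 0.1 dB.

3.6 dB

Add the sources as powers (linear), then convert back to dB:
L_total = 10·log₁₀(10^(71.6/10) + 10^(65.3/10) + 10^(72.8/10) + 10^(68.4/10)) = 76.42 dB SPL.
Excess over the loudest (72.8 dB): 76.42 − 72.8 = 3.6 dB.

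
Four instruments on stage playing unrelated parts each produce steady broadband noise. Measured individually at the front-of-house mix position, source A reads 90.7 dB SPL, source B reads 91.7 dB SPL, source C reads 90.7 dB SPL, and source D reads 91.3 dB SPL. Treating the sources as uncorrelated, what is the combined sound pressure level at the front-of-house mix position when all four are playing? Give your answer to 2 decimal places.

Incoherent sources sum as intensities:
L_total = 10·log₁₀(10^(90.7/10) + 10^(91.7/10) + 10^(90.7/10) + 10^(91.3/10)) = 10·log₁₀(5178000000) = 97.14 dB SPL.

97.14 dB SPL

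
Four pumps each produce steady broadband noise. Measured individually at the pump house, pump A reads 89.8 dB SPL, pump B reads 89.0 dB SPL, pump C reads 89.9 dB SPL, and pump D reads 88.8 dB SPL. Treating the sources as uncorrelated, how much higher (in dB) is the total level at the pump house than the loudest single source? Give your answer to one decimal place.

Uncorrelated sources add in intensity (power), not in dB.
L_total = 10·log₁₀(10^(89.8/10) + 10^(89.0/10) + 10^(89.9/10) + 10^(88.8/10)) = 95.42 dB SPL.
Excess over the loudest (89.9 dB): 95.42 − 89.9 = 5.5 dB.

5.5 dB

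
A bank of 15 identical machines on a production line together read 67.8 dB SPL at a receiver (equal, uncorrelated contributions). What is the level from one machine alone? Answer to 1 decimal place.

15 equal incoherent sources add 10·log₁₀(15) = 11.76 dB over one source.
L_one = 67.8 − 11.76 = 56.0 dB SPL.

56.0 dB SPL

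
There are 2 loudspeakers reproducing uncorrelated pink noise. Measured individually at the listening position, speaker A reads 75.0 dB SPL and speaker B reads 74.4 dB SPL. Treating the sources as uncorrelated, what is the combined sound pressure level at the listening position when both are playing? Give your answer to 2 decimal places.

Uncorrelated sources add in intensity (power), not in dB.
L_total = 10·log₁₀(10^(75.0/10) + 10^(74.4/10)) = 10·log₁₀(59170000) = 77.72 dB SPL.

77.72 dB SPL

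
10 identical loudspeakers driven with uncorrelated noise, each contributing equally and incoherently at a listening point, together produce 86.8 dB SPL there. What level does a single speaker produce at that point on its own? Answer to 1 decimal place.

76.8 dB SPL

10 equal incoherent sources add 10·log₁₀(10) = 10.00 dB over one source.
L_one = 86.8 − 10.00 = 76.8 dB SPL.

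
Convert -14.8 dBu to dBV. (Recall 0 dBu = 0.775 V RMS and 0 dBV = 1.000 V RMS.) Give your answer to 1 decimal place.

-17.0 dBV

The offset between the scales is 20·log₁₀(0.775/1.000) = −2.214 dB.
So dBV = -14.8 − 2.214 = -17.0 dBV.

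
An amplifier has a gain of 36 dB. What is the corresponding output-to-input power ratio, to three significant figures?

Power ratio = 10^(dB/10).
10^(36/10) = 10^(3.600) = 3980.

3980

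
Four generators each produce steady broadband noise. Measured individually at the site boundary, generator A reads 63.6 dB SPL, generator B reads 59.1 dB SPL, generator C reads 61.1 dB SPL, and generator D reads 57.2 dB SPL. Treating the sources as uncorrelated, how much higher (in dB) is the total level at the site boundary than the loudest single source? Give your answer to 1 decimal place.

Uncorrelated sources add in intensity (power), not in dB.
L_total = 10·log₁₀(10^(63.6/10) + 10^(59.1/10) + 10^(61.1/10) + 10^(57.2/10)) = 66.92 dB SPL.
Excess over the loudest (63.6 dB): 66.92 − 63.6 = 3.3 dB.

3.3 dB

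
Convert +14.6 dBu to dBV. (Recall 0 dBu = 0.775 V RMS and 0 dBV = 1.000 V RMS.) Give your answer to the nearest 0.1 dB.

The offset between the scales is 20·log₁₀(0.775/1.000) = −2.214 dB.
So dBV = +14.6 − 2.214 = +12.4 dBV.

+12.4 dBV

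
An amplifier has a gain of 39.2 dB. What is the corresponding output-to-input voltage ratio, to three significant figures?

91.2

Voltage ratio = 10^(dB/20).
10^(39.2/20) = 10^(1.960) = 91.2.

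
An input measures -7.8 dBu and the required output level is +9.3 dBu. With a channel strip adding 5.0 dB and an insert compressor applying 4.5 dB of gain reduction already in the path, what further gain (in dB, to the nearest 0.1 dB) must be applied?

The required make-up gain is the shortfall in the dB sum.
G = +9.3 − (-7.8) − 5.0 + 4.5 = 16.6 dB.

16.6 dB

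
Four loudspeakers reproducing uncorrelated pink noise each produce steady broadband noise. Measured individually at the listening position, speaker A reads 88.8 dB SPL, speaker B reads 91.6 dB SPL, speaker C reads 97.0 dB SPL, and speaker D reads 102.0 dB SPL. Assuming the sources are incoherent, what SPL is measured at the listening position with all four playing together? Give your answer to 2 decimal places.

103.63 dB SPL

Add the sources as powers (linear), then convert back to dB:
L_total = 10·log₁₀(10^(88.8/10) + 10^(91.6/10) + 10^(97.0/10) + 10^(102.0/10)) = 10·log₁₀(23065000000) = 103.63 dB SPL.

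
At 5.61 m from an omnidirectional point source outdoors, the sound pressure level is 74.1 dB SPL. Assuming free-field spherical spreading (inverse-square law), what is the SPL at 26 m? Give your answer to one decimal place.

Inverse-square spreading gives ΔL = −20·log₁₀(d₂/d₁).
ΔL = −20·log₁₀(26/5.61) = -13.32 dB, so L₂ = 74.1 + (-13.32) = 60.8 dB SPL.

60.8 dB SPL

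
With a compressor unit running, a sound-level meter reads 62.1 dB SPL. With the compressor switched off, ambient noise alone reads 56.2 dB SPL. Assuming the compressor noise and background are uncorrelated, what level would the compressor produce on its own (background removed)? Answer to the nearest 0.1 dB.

60.8 dB SPL

Background correction is a power subtraction:
L_src = 10·log₁₀(10^(62.1/10) − 10^(56.2/10)) = 10·log₁₀(1205000) = 60.8 dB SPL.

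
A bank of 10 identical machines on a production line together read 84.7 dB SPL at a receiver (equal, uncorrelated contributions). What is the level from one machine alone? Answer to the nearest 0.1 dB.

10 equal incoherent sources add 10·log₁₀(10) = 10.00 dB over one source.
L_one = 84.7 − 10.00 = 74.7 dB SPL.

74.7 dB SPL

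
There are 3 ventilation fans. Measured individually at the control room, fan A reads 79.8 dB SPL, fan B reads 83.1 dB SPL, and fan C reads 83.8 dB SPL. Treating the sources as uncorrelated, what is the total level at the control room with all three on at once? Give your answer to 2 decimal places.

Incoherent sources sum as intensities:
L_total = 10·log₁₀(10^(79.8/10) + 10^(83.1/10) + 10^(83.8/10)) = 10·log₁₀(539600000) = 87.32 dB SPL.

87.32 dB SPL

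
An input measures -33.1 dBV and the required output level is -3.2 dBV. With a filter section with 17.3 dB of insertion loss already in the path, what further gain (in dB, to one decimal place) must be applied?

The required make-up gain is the shortfall in the dB sum.
G = -3.2 − (-33.1) + 17.3 = 47.2 dB.

47.2 dB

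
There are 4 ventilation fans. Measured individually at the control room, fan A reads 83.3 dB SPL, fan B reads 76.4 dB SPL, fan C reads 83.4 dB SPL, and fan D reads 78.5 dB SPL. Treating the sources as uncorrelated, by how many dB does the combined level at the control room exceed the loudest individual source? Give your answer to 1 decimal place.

Uncorrelated sources add in intensity (power), not in dB.
L_total = 10·log₁₀(10^(83.3/10) + 10^(76.4/10) + 10^(83.4/10) + 10^(78.5/10)) = 87.38 dB SPL.
Excess over the loudest (83.4 dB): 87.38 − 83.4 = 4.0 dB.

4.0 dB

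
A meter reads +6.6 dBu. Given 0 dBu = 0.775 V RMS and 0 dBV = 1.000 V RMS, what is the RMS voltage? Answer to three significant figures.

1.66 V

V = 0.775 V × 10^(+6.6/20).
= 0.775 × 2.138 = 1.66 V.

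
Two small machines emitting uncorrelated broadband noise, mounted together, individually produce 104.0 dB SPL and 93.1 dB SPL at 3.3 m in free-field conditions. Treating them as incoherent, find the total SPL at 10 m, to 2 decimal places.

Combined at 3.3 m: 10·log₁₀(10^(104.0/10)+10^(93.1/10)) = 104.339 dB SPL.
Then apply −20·log₁₀(10/3.3) = -9.630 dB → 94.71 dB SPL.

94.71 dB SPL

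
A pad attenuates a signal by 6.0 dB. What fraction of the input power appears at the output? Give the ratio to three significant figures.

0.251

Power ratio = 10^(dB/10).
10^(-6.0/10) = 10^(-0.6000) = 0.251.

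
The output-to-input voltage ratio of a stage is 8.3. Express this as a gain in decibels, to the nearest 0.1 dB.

18.4 dB

For a voltage ratio, dB = 20·log₁₀(V₂/V₁).
20·log₁₀(8.3) = 18.4 dB.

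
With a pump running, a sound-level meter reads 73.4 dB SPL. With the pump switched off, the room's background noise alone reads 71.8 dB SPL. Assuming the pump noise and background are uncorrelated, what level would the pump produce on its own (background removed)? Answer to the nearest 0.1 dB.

Remove the background by subtracting linear intensities:
L_src = 10·log₁₀(10^(73.4/10) − 10^(71.8/10)) = 10·log₁₀(6742000) = 68.3 dB SPL.

68.3 dB SPL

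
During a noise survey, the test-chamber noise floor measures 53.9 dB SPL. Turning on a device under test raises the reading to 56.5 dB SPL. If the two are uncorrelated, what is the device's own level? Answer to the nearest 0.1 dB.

53.0 dB SPL

Background correction is a power subtraction:
L_src = 10·log₁₀(10^(56.5/10) − 10^(53.9/10)) = 10·log₁₀(201200) = 53.0 dB SPL.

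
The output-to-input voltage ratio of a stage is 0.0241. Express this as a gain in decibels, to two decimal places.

-32.36 dB

For a voltage ratio, dB = 20·log₁₀(V₂/V₁).
20·log₁₀(0.0241) = -32.36 dB.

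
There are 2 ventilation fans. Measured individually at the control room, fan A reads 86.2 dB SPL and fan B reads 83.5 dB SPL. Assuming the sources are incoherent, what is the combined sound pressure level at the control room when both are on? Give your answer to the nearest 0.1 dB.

88.1 dB SPL

Add the sources as powers (linear), then convert back to dB:
L_total = 10·log₁₀(10^(86.2/10) + 10^(83.5/10)) = 10·log₁₀(640700000) = 88.1 dB SPL.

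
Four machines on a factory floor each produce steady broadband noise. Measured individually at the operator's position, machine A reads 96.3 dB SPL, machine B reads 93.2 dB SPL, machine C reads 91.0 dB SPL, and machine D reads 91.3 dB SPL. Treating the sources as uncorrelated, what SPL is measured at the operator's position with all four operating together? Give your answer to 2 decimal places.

99.52 dB SPL

Add the sources as powers (linear), then convert back to dB:
L_total = 10·log₁₀(10^(96.3/10) + 10^(93.2/10) + 10^(91.0/10) + 10^(91.3/10)) = 10·log₁₀(8963000000) = 99.52 dB SPL.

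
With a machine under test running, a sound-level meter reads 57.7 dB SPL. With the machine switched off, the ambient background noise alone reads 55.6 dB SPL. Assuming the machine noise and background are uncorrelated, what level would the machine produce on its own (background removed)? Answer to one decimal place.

53.5 dB SPL

Remove the background by subtracting linear intensities:
L_src = 10·log₁₀(10^(57.7/10) − 10^(55.6/10)) = 10·log₁₀(225800) = 53.5 dB SPL.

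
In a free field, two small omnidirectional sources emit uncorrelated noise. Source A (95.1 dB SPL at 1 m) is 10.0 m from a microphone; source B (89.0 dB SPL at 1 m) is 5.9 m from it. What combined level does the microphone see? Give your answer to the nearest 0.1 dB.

77.4 dB SPL

At the listener: L_A = 95.1 − 20·log₁₀(10.0) = 75.10 dB; L_B = 89.0 − 20·log₁₀(5.9) = 73.58 dB.
Combined: 10·log₁₀(10^(75.10/10)+10^(73.58/10)) = 77.4 dB SPL.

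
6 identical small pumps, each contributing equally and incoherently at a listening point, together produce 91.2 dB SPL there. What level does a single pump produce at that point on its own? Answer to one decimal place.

6 equal incoherent sources add 10·log₁₀(6) = 7.78 dB over one source.
L_one = 91.2 − 7.78 = 83.4 dB SPL.

83.4 dB SPL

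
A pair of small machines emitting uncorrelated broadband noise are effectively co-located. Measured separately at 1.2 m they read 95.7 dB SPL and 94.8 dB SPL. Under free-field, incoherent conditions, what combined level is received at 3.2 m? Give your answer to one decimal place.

Combined at 1.2 m: 10·log₁₀(10^(95.7/10)+10^(94.8/10)) = 98.28 dB SPL.
Then apply −20·log₁₀(3.2/1.2) = -8.52 dB → 89.8 dB SPL.

89.8 dB SPL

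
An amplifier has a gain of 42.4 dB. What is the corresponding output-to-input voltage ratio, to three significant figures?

Voltage ratio = 10^(dB/20).
10^(42.4/20) = 10^(2.120) = 132.

132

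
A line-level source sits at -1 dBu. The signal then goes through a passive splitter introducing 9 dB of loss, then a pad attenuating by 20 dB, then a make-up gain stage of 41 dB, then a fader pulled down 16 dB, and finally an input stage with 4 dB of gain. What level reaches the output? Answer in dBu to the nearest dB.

-1 dBu

Gain stages sum in dB:
-1 − 9 − 20 + 41 − 16 + 4 = -1 dBu.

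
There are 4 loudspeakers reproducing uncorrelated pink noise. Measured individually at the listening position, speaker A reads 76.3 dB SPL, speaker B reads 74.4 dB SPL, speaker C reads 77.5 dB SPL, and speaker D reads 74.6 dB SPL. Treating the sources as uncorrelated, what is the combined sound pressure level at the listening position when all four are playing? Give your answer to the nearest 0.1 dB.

Incoherent sources sum as intensities:
L_total = 10·log₁₀(10^(76.3/10) + 10^(74.4/10) + 10^(77.5/10) + 10^(74.6/10)) = 10·log₁₀(155300000) = 81.9 dB SPL.

81.9 dB SPL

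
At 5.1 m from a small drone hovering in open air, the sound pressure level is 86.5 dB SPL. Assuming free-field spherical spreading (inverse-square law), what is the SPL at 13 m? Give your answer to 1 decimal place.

For a point source in a free field, ΔL = −20·log₁₀(d₂/d₁).
ΔL = −20·log₁₀(13/5.1) = -8.13 dB, so L₂ = 86.5 + (-8.13) = 78.4 dB SPL.

78.4 dB SPL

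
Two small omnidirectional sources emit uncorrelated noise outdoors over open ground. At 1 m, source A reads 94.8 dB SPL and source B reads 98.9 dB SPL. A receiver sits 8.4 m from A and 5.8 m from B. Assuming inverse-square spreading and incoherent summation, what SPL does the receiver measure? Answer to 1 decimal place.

At the listener: L_A = 94.8 − 20·log₁₀(8.4) = 76.31 dB; L_B = 98.9 − 20·log₁₀(5.8) = 83.63 dB.
Combined: 10·log₁₀(10^(76.31/10)+10^(83.63/10)) = 84.4 dB SPL.

84.4 dB SPL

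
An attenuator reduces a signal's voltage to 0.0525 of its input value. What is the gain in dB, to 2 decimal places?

Voltage ratio → dB uses the 20·log₁₀ form:
20·log₁₀(0.0525) = -25.60 dB.

-25.60 dB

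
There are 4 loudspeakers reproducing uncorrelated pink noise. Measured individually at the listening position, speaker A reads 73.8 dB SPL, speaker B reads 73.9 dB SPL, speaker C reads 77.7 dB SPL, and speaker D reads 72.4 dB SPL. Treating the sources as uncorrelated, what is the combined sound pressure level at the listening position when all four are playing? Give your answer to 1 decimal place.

81.0 dB SPL

Uncorrelated sources add in intensity (power), not in dB.
L_total = 10·log₁₀(10^(73.8/10) + 10^(73.9/10) + 10^(77.7/10) + 10^(72.4/10)) = 10·log₁₀(124800000) = 81.0 dB SPL.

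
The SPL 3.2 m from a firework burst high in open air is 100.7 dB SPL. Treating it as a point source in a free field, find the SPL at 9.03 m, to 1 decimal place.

Free-field point source: level drops by 20·log₁₀ of the distance ratio.
ΔL = −20·log₁₀(9.03/3.2) = -9.01 dB, so L₂ = 100.7 + (-9.01) = 91.7 dB SPL.

91.7 dB SPL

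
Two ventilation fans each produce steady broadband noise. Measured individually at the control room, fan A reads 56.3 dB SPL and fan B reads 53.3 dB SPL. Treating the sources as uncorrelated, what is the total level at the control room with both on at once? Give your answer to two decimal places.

58.06 dB SPL

Add the sources as powers (linear), then convert back to dB:
L_total = 10·log₁₀(10^(56.3/10) + 10^(53.3/10)) = 10·log₁₀(640400) = 58.06 dB SPL.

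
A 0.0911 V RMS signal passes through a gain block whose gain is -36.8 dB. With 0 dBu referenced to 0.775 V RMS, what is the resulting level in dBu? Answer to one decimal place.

Input level: 20·log₁₀(0.0911/0.775) = -18.60 dBu.
Output: -18.60 − 36.8 = -55.4 dBu.

-55.4 dBu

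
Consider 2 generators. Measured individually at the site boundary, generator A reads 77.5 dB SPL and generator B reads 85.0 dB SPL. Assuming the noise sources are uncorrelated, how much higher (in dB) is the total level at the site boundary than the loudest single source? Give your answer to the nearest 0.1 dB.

Add the sources as powers (linear), then convert back to dB:
L_total = 10·log₁₀(10^(77.5/10) + 10^(85.0/10)) = 85.71 dB SPL.
Excess over the loudest (85.0 dB): 85.71 − 85.0 = 0.7 dB.

0.7 dB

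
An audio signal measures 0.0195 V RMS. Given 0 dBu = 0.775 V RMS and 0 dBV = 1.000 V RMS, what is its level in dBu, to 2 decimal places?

-31.99 dBu

dBu = 20·log₁₀(V / 0.775 V).
20·log₁₀(0.0195/0.775) = -31.99 dBu.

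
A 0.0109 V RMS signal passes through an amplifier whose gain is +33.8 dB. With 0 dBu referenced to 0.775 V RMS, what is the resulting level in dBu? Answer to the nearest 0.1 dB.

Input level: 20·log₁₀(0.0109/0.775) = -37.04 dBu.
Output: -37.04 + 33.8 = -3.2 dBu.

-3.2 dBu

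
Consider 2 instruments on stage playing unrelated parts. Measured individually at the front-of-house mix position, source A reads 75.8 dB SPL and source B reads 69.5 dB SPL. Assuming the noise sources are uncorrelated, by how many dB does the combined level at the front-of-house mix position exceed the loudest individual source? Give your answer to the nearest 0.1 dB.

0.9 dB

Incoherent sources sum as intensities:
L_total = 10·log₁₀(10^(75.8/10) + 10^(69.5/10)) = 76.71 dB SPL.
Excess over the loudest (75.8 dB): 76.71 − 75.8 = 0.9 dB.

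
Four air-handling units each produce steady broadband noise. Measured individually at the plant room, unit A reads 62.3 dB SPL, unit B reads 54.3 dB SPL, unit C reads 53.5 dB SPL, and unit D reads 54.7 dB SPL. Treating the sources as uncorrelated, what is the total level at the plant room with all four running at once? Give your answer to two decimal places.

63.96 dB SPL

Uncorrelated sources add in intensity (power), not in dB.
L_total = 10·log₁₀(10^(62.3/10) + 10^(54.3/10) + 10^(53.5/10) + 10^(54.7/10)) = 10·log₁₀(2486000) = 63.96 dB SPL.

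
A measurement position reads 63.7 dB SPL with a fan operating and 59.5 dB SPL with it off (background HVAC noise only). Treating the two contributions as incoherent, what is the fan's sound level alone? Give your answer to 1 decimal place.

61.6 dB SPL

Subtract intensities: L_src = 10·log₁₀(10^(L_total/10) − 10^(L_bg/10)).
L_src = 10·log₁₀(10^(63.7/10) − 10^(59.5/10)) = 10·log₁₀(1453000) = 61.6 dB SPL.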